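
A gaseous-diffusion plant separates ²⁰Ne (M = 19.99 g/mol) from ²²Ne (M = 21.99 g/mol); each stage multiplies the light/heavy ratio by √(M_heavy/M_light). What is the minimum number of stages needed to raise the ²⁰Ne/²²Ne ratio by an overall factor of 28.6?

Per stage α = (21.99/19.99)^(1/2) = 1.10005^0.5, giving ln α = 0.04768.
Need α^N ≥ 28.6 ⇒ N ≥ ln(28.6) / ln α = 3.353 / 0.04768 = 70.33.
Minimum whole number of stages: N = 71.

71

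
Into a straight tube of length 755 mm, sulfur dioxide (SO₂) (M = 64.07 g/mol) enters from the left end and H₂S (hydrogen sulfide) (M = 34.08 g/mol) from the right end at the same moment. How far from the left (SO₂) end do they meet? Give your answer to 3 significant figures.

Distances travelled in equal time are proportional to diffusion rates, so d_SO₂/d_H₂S = √(M_H₂S/M_SO₂) = √(34.08/64.07) = 0.7293.
With d_SO₂ + d_H₂S = 755 mm, d_H₂S = 755/(1 + 0.7293) = 436.6 mm.
d_SO₂ = 755 − 436.6 = 318 mm.

318 mm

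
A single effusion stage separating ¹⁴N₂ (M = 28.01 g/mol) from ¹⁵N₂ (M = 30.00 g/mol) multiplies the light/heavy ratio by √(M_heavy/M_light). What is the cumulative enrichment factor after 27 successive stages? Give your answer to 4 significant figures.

Overall factor = α^27 with α = √(30.00/28.01), i.e. (30.00/28.01)^(27/2).
= 1.07105^(27/2) = 2.526.

2.526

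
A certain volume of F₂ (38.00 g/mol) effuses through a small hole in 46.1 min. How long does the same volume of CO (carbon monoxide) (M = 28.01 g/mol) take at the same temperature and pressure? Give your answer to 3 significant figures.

39.6 min

Graham's law gives t_CO/t_F₂ = √(M_CO/M_F₂) = √(28.01/38.00) = √0.7371 = 0.8585.
So the time for CO is 46.1 × 0.8585 = 39.6 min.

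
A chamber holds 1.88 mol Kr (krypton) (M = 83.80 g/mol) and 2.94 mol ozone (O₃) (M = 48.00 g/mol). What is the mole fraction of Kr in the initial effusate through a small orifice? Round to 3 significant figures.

Each component's effusion rate ∝ (its partial pressure)·(1/√M) ∝ n_i/√M_i.
Mole fraction of Kr in the effusate = (n_Kr/√M_Kr) / (n_Kr/√M_Kr + n_O₃/√M_O₃)
= (1.88/√83.80) / (1.88/√83.80 + 2.94/√48.00) = 0.2054/(0.2054 + 0.4244) = 0.326.

0.326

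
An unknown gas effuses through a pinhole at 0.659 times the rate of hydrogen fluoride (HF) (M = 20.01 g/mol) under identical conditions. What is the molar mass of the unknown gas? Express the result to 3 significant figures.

Using Graham's law: rate_X/rate_HF = √(M_HF/M_X).
0.659 = √(20.01/M_X)
M_X = 20.01 / 0.659² = 20.01 / 0.4343 = 46.1 g/mol

46.1 g/mol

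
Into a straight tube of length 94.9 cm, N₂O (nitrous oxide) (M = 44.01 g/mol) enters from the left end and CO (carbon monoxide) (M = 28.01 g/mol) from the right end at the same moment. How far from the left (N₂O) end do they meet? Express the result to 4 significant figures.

42.11 cm

The fronts meet when d_N₂O + d_CO = L with d_N₂O/d_CO = √(M_CO/M_N₂O) (Graham's law). Here √(M_CO/M_N₂O) = √(28.01/44.01) = 0.7978.
With d_N₂O + d_CO = 94.9 cm, d_CO = 94.9/(1 + 0.7978) = 52.79 cm.
d_N₂O = 94.9 − 52.79 = 42.11 cm.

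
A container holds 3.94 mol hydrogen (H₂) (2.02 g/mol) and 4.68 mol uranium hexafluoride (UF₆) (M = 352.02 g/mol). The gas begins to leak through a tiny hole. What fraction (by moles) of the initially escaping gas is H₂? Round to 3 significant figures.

0.917

Rate_i ∝ x_i/√M_i (Graham's law weighted by mole fraction), so the effusate composition follows n_i/√M_i.
x_H₂(eff) = (n_H₂/√M_H₂) / (n_H₂/√M_H₂ + n_UF₆/√M_UF₆)
= (3.94/√2.02) / (3.94/√2.02 + 4.68/√352.02) = 2.772/(2.772 + 0.2494) = 0.917.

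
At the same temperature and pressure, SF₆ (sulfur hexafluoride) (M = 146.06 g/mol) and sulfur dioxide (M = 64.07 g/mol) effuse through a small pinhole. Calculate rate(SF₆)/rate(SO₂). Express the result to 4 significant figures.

0.6623

From Graham's law, rate_SF₆/rate_SO₂ = √(M_SO₂/M_SF₆) = √(64.07/146.06) = √0.4387 = 0.6623.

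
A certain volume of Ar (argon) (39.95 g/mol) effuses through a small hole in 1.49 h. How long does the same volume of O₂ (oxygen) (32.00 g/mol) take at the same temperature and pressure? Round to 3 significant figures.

1.33 h

Using Graham's law: t_O₂/t_Ar = √(M_O₂/M_Ar) = √(32.00/39.95) = √0.8010 = 0.8950.
So the time for O₂ is 1.49 × 0.8950 = 1.33 h.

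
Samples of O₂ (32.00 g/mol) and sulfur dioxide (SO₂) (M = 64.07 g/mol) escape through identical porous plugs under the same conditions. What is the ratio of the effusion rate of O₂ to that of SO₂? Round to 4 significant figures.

From Graham's law, rate_O₂/rate_SO₂ = √(M_SO₂/M_O₂) = √(64.07/32.00) = √2.002 = 1.415.

1.415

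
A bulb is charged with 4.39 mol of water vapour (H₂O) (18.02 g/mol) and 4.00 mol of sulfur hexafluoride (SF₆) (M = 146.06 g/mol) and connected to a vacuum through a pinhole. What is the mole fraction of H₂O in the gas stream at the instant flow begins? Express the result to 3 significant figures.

Each component's effusion rate ∝ (its partial pressure)·(1/√M) ∝ n_i/√M_i.
So x_H₂O in the escaping gas = (n_H₂O/√M_H₂O) / Σ(n_i/√M_i)
= (4.39/√18.02) / (4.39/√18.02 + 4.00/√146.06) = 1.034/(1.034 + 0.3310) = 0.758.

0.758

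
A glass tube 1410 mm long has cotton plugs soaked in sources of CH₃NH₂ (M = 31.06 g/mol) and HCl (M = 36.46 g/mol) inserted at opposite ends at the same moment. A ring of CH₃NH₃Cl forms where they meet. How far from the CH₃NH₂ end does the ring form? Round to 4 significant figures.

733.2 mm

Graham's law gives d_CH₃NH₂/d_HCl = rate_CH₃NH₂/rate_HCl = √(M_HCl/M_CH₃NH₂) = √(36.46/31.06) = 1.083.
With d_CH₃NH₂ + d_HCl = 1410 mm, d_HCl = 1410/(1 + 1.083) = 676.8 mm.
d_CH₃NH₂ = 1410 − 676.8 = 733.2 mm.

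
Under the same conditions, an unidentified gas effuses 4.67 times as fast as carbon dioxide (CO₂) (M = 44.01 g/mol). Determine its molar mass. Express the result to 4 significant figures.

Graham's law gives rate_X/rate_CO₂ = √(M_CO₂/M_X).
4.67 = √(44.01/M_X)
M_X = 44.01 / 4.67² = 44.01 / 21.81 = 2.018 g/mol

2.018 g/mol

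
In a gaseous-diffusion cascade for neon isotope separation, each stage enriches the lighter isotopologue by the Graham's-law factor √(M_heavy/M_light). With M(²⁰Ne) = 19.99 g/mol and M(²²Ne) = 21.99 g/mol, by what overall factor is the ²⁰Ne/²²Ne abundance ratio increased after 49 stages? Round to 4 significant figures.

Each stage multiplies the ratio by α = √(21.99/19.99), so after 49 stages the overall factor is α^49 = (21.99/19.99)^(49/2).
= 1.10005^(49/2) = 10.34.

10.34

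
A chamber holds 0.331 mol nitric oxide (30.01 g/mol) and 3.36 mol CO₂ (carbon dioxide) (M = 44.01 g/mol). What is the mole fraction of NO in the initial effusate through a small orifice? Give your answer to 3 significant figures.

0.107

Rate_i ∝ x_i/√M_i (Graham's law weighted by mole fraction), so the effusate composition follows n_i/√M_i.
So x_NO in the escaping gas = (n_NO/√M_NO) / Σ(n_i/√M_i)
= (0.331/√30.01) / (0.331/√30.01 + 3.36/√44.01) = 0.06042/(0.06042 + 0.5065) = 0.107.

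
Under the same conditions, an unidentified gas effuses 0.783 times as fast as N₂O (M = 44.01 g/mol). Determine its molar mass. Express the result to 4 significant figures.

Since effusion rate ∝ 1/√M, rate_X/rate_N₂O = √(M_N₂O/M_X).
0.783 = √(44.01/M_X)
M_X = 44.01 / 0.783² = 44.01 / 0.6131 = 71.78 g/mol

71.78 g/mol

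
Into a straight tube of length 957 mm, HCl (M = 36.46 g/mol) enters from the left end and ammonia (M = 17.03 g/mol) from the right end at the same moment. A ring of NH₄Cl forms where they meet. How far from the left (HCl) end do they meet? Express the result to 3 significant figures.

389 mm

Distances travelled in equal time are proportional to diffusion rates, so d_HCl/d_NH₃ = √(M_NH₃/M_HCl) = √(17.03/36.46) = 0.6834.
With d_HCl + d_NH₃ = 957 mm, d_NH₃ = 957/(1 + 0.6834) = 568.5 mm.
d_HCl = 957 − 568.5 = 389 mm.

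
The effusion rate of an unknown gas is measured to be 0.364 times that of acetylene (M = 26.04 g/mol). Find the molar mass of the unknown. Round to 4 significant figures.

Using Graham's law: rate_X/rate_C₂H₂ = √(M_C₂H₂/M_X).
0.364 = √(26.04/M_X)
M_X = 26.04 / 0.364² = 26.04 / 0.1325 = 196.5 g/mol

196.5 g/mol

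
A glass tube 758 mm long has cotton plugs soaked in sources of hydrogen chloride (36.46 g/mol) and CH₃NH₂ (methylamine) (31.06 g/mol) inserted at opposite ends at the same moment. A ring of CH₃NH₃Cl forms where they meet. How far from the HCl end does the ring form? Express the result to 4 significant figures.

363.8 mm

Graham's law gives d_HCl/d_CH₃NH₂ = rate_HCl/rate_CH₃NH₂ = √(M_CH₃NH₂/M_HCl) = √(31.06/36.46) = 0.9230.
With d_HCl + d_CH₃NH₂ = 758 mm, d_CH₃NH₂ = 758/(1 + 0.9230) = 394.2 mm.
d_HCl = 758 − 394.2 = 363.8 mm.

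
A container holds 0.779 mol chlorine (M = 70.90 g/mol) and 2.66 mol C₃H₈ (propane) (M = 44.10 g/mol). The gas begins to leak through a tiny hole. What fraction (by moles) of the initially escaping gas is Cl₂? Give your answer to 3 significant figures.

0.188

Each component's effusion rate ∝ (its partial pressure)·(1/√M) ∝ n_i/√M_i.
Mole fraction of Cl₂ in the effusate = (n_Cl₂/√M_Cl₂) / (n_Cl₂/√M_Cl₂ + n_C₃H₈/√M_C₃H₈)
= (0.779/√70.90) / (0.779/√70.90 + 2.66/√44.10) = 0.09252/(0.09252 + 0.4006) = 0.188.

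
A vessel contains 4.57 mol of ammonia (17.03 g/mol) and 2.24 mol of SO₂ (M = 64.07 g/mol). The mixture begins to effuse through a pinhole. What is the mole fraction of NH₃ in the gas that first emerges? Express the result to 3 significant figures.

0.798

Effusion rate of each component ∝ n_i/√M_i (partial pressure × 1/√M).
x_NH₃(eff) = (n_NH₃/√M_NH₃) / (n_NH₃/√M_NH₃ + n_SO₂/√M_SO₂)
= (4.57/√17.03) / (4.57/√17.03 + 2.24/√64.07) = 1.107/(1.107 + 0.2798) = 0.798.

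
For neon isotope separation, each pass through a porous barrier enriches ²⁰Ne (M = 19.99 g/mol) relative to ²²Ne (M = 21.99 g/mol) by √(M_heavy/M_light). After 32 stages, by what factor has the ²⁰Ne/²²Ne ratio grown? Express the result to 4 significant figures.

After 32 stages the ratio has grown by (√(21.99/19.99))^32 = (21.99/19.99)^(32/2).
= 1.10005^16 = 4.598.

4.598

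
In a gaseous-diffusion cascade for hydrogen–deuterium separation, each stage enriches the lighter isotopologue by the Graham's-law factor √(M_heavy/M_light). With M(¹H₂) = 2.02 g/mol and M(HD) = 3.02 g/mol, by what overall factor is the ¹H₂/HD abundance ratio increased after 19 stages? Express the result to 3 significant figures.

The single-stage factor is √(M_heavy/M_light), so 19 stages give [√(3.02/2.02)]^19 = (3.02/2.02)^(19/2).
= 1.49505^(19/2) = 45.6.

45.6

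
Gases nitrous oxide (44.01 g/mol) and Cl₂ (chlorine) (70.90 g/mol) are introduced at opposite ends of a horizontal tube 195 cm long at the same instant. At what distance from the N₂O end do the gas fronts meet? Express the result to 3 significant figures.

109 cm

In equal time, each gas travels a distance ∝ its rate ∝ 1/√M, so d_N₂O/d_Cl₂ = √(M_Cl₂/M_N₂O) = √(70.90/44.01) = 1.269.
With d_N₂O + d_Cl₂ = 195 cm, d_Cl₂ = 195/(1 + 1.269) = 85.93 cm.
d_N₂O = 195 − 85.93 = 109 cm.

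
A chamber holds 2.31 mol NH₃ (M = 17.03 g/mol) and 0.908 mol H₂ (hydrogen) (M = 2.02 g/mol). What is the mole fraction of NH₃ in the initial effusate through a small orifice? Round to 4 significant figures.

0.4670

Effusion rate of each component ∝ n_i/√M_i (partial pressure × 1/√M).
So x_NH₃ in the escaping gas = (n_NH₃/√M_NH₃) / Σ(n_i/√M_i)
= (2.31/√17.03) / (2.31/√17.03 + 0.908/√2.02) = 0.5598/(0.5598 + 0.6389) = 0.4670.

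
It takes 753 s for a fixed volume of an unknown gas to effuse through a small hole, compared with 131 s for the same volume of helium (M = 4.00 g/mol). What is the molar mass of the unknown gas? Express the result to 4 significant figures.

Since effusion rate ∝ 1/√M, t_X/t_He = √(M_X/M_He).
753/131 = 5.748 = √(M_X/4.00)
M_X = 4.00 × 5.748² = 4.00 × 33.04 = 132.2 g/mol

132.2 g/mol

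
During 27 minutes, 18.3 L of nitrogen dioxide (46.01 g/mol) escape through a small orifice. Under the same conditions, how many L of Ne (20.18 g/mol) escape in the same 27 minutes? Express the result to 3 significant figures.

From Graham's law, rate_Ne/rate_NO₂ = √(M_NO₂/M_Ne) = √(46.01/20.18) = √2.280 = 1.510.
So the volume for Ne is 18.3 × 1.510 = 27.6 L.

27.6 L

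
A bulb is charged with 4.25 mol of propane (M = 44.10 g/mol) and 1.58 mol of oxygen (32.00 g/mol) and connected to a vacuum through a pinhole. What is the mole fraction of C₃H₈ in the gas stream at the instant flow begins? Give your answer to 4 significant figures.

0.6962

Effusion rate of each component ∝ n_i/√M_i (partial pressure × 1/√M).
So x_C₃H₈ in the escaping gas = (n_C₃H₈/√M_C₃H₈) / Σ(n_i/√M_i)
= (4.25/√44.10) / (4.25/√44.10 + 1.58/√32.00) = 0.6400/(0.6400 + 0.2793) = 0.6962.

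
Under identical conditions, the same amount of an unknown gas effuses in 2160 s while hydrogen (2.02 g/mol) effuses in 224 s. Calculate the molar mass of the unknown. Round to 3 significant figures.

188 g/mol

Graham's law gives t_X/t_H₂ = √(M_X/M_H₂).
2160/224 = 9.643 = √(M_X/2.02)
M_X = 2.02 × 9.643² = 2.02 × 92.98 = 188 g/mol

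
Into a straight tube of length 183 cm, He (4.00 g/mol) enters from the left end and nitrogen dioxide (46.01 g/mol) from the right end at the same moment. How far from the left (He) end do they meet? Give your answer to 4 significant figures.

Distances travelled in equal time are proportional to diffusion rates, so d_He/d_NO₂ = √(M_NO₂/M_He) = √(46.01/4.00) = 3.392.
With d_He + d_NO₂ = 183 cm, d_NO₂ = 183/(1 + 3.392) = 41.67 cm.
d_He = 183 − 41.67 = 141.3 cm.

141.3 cm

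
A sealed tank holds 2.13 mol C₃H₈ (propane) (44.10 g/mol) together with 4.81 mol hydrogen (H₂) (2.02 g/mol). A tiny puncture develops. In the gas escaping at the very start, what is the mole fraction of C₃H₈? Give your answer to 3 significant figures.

0.0866

The effusion rate of species i is ∝ p_i/√M_i ∝ n_i/√M_i.
So x_C₃H₈ in the escaping gas = (n_C₃H₈/√M_C₃H₈) / Σ(n_i/√M_i)
= (2.13/√44.10) / (2.13/√44.10 + 4.81/√2.02) = 0.3207/(0.3207 + 3.384) = 0.0866.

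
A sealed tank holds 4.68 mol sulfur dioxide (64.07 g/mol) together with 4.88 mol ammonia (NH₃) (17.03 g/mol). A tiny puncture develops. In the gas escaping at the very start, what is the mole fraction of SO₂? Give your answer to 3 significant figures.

Each component's effusion rate ∝ (its partial pressure)·(1/√M) ∝ n_i/√M_i.
So x_SO₂ in the escaping gas = (n_SO₂/√M_SO₂) / Σ(n_i/√M_i)
= (4.68/√64.07) / (4.68/√64.07 + 4.88/√17.03) = 0.5847/(0.5847 + 1.183) = 0.331.

0.331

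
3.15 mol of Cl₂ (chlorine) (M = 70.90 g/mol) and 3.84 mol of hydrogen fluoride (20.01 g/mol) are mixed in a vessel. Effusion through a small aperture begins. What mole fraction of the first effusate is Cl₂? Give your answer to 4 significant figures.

0.3035

Effusion rate of each component ∝ n_i/√M_i (partial pressure × 1/√M).
x_Cl₂(eff) = (n_Cl₂/√M_Cl₂) / (n_Cl₂/√M_Cl₂ + n_HF/√M_HF)
= (3.15/√70.90) / (3.15/√70.90 + 3.84/√20.01) = 0.3741/(0.3741 + 0.8584) = 0.3035.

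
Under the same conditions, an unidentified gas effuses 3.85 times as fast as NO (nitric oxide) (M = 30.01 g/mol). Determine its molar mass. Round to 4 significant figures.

Graham's law gives rate_X/rate_NO = √(M_NO/M_X).
3.85 = √(30.01/M_X)
M_X = 30.01 / 3.85² = 30.01 / 14.82 = 2.025 g/mol

2.025 g/mol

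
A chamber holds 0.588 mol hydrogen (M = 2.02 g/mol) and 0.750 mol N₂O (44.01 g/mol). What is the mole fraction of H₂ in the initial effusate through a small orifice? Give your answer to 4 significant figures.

Rate_i ∝ x_i/√M_i (Graham's law weighted by mole fraction), so the effusate composition follows n_i/√M_i.
So x_H₂ in the escaping gas = (n_H₂/√M_H₂) / Σ(n_i/√M_i)
= (0.588/√2.02) / (0.588/√2.02 + 0.750/√44.01) = 0.4137/(0.4137 + 0.1131) = 0.7854.

0.7854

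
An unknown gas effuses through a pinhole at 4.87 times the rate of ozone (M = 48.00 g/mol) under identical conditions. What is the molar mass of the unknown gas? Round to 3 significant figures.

2.02 g/mol

Since effusion rate ∝ 1/√M, rate_X/rate_O₃ = √(M_O₃/M_X).
4.87 = √(48.00/M_X)
M_X = 48.00 / 4.87² = 48.00 / 23.72 = 2.02 g/mol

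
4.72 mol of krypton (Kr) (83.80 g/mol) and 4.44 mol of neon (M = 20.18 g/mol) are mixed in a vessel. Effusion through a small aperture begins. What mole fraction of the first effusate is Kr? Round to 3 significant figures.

0.343

The effusion rate of species i is ∝ p_i/√M_i ∝ n_i/√M_i.
x_Kr(eff) = (n_Kr/√M_Kr) / (n_Kr/√M_Kr + n_Ne/√M_Ne)
= (4.72/√83.80) / (4.72/√83.80 + 4.44/√20.18) = 0.5156/(0.5156 + 0.9884) = 0.343.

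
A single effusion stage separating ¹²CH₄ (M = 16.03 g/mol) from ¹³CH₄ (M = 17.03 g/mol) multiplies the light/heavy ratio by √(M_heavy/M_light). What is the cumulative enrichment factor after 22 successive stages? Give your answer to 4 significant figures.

The single-stage factor is √(M_heavy/M_light), so 22 stages give [√(17.03/16.03)]^22 = (17.03/16.03)^(22/2).
= 1.06238^11 = 1.946.

1.946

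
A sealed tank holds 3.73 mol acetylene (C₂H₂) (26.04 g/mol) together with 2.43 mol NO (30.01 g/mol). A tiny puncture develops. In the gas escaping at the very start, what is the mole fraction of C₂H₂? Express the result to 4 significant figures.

The effusion rate of species i is ∝ p_i/√M_i ∝ n_i/√M_i.
So x_C₂H₂ in the escaping gas = (n_C₂H₂/√M_C₂H₂) / Σ(n_i/√M_i)
= (3.73/√26.04) / (3.73/√26.04 + 2.43/√30.01) = 0.7310/(0.7310 + 0.4436) = 0.6223.

0.6223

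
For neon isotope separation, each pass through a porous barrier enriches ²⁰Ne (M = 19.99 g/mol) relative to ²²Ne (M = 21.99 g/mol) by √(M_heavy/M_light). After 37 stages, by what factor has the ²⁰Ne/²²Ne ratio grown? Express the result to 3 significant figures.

5.84

After 37 stages the ratio has grown by (√(21.99/19.99))^37 = (21.99/19.99)^(37/2).
= 1.10005^(37/2) = 5.84.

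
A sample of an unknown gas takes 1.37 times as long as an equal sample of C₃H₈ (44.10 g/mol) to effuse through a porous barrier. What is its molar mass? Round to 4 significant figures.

82.77 g/mol

Using Graham's law: t_X/t_C₃H₈ = √(M_X/M_C₃H₈).
1.37 = √(M_X/44.10)
M_X = 44.10 × 1.37² = 44.10 × 1.877 = 82.77 g/mol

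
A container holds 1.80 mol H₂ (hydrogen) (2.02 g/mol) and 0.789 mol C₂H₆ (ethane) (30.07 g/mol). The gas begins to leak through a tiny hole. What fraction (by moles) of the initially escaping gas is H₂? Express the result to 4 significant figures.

0.8980

Effusion rate of each component ∝ n_i/√M_i (partial pressure × 1/√M).
Mole fraction of H₂ in the effusate = (n_H₂/√M_H₂) / (n_H₂/√M_H₂ + n_C₂H₆/√M_C₂H₆)
= (1.80/√2.02) / (1.80/√2.02 + 0.789/√30.07) = 1.266/(1.266 + 0.1439) = 0.8980.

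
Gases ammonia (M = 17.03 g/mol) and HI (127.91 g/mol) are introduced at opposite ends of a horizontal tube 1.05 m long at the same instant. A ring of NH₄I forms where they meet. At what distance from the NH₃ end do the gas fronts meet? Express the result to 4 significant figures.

0.7693 m

The fronts meet when d_NH₃ + d_HI = L with d_NH₃/d_HI = √(M_HI/M_NH₃) (Graham's law). Here √(M_HI/M_NH₃) = √(127.91/17.03) = 2.741.
With d_NH₃ + d_HI = 1.05 m, d_HI = 1.05/(1 + 2.741) = 0.2807 m.
d_NH₃ = 1.05 − 0.2807 = 0.7693 m.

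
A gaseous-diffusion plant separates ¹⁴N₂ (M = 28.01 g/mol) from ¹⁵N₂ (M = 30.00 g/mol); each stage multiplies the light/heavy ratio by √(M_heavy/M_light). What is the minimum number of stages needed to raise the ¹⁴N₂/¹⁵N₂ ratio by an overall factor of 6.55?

Per stage α = (30.00/28.01)^(1/2) = 1.07105^0.5, giving ln α = 0.03432.
Need α^N ≥ 6.55 ⇒ N ≥ ln(6.55) / ln α = 1.879 / 0.03432 = 54.77.
So at least 55 stages are needed.

55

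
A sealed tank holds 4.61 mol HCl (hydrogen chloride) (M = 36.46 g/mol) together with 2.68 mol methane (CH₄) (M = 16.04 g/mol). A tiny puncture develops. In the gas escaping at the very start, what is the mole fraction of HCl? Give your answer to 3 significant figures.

The effusion rate of species i is ∝ p_i/√M_i ∝ n_i/√M_i.
x_HCl(eff) = (n_HCl/√M_HCl) / (n_HCl/√M_HCl + n_CH₄/√M_CH₄)
= (4.61/√36.46) / (4.61/√36.46 + 2.68/√16.04) = 0.7635/(0.7635 + 0.6692) = 0.533.

0.533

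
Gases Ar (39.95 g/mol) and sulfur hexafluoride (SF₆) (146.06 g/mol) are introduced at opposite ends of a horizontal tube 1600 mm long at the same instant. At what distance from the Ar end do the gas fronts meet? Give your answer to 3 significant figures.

1050 mm

The fronts meet when d_Ar + d_SF₆ = L with d_Ar/d_SF₆ = √(M_SF₆/M_Ar) (Graham's law). Here √(M_SF₆/M_Ar) = √(146.06/39.95) = 1.912.
With d_Ar + d_SF₆ = 1600 mm, d_SF₆ = 1600/(1 + 1.912) = 549.4 mm.
d_Ar = 1600 − 549.4 = 1050 mm.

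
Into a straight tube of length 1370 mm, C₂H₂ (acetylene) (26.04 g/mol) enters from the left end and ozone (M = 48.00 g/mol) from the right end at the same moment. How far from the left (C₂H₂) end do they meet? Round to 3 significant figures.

In equal time, each gas travels a distance ∝ its rate ∝ 1/√M, so d_C₂H₂/d_O₃ = √(M_O₃/M_C₂H₂) = √(48.00/26.04) = 1.358.
With d_C₂H₂ + d_O₃ = 1370 mm, d_O₃ = 1370/(1 + 1.358) = 581.1 mm.
d_C₂H₂ = 1370 − 581.1 = 789 mm.

789 mm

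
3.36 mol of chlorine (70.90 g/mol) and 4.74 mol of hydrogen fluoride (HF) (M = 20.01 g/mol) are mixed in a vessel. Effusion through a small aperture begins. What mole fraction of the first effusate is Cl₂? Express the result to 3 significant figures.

Effusion rate of each component ∝ n_i/√M_i (partial pressure × 1/√M).
So x_Cl₂ in the escaping gas = (n_Cl₂/√M_Cl₂) / Σ(n_i/√M_i)
= (3.36/√70.90) / (3.36/√70.90 + 4.74/√20.01) = 0.3990/(0.3990 + 1.060) = 0.274.

0.274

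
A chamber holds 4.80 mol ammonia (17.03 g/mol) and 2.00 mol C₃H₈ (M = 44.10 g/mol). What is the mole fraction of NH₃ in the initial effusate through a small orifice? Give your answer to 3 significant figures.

0.794

Effusion rate of each component ∝ n_i/√M_i (partial pressure × 1/√M).
Mole fraction of NH₃ in the effusate = (n_NH₃/√M_NH₃) / (n_NH₃/√M_NH₃ + n_C₃H₈/√M_C₃H₈)
= (4.80/√17.03) / (4.80/√17.03 + 2.00/√44.10) = 1.163/(1.163 + 0.3012) = 0.794.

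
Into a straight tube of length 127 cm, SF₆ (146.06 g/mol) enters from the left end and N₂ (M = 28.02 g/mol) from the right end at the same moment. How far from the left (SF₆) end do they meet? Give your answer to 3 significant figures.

Distances travelled in equal time are proportional to diffusion rates, so d_SF₆/d_N₂ = √(M_N₂/M_SF₆) = √(28.02/146.06) = 0.4380.
With d_SF₆ + d_N₂ = 127 cm, d_N₂ = 127/(1 + 0.4380) = 88.32 cm.
d_SF₆ = 127 − 88.32 = 38.7 cm.

38.7 cm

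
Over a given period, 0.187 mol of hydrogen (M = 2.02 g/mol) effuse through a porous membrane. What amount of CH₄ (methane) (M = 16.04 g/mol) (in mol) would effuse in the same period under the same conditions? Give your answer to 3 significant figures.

Using Graham's law: rate_CH₄/rate_H₂ = √(M_H₂/M_CH₄) = √(2.02/16.04) = √0.1259 = 0.3549.
So the amount for CH₄ is 0.187 × 0.3549 = 0.0664 mol.

0.0664 mol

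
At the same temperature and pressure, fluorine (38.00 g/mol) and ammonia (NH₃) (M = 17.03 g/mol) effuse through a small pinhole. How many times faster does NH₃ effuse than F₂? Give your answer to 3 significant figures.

1.49

By Graham's law, rate_NH₃/rate_F₂ = √(M_F₂/M_NH₃) = √(38.00/17.03) = √2.231 = 1.49.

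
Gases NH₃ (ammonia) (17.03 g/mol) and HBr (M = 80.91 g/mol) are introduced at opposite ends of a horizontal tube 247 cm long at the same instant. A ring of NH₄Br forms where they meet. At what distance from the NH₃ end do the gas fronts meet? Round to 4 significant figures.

Graham's law gives d_NH₃/d_HBr = rate_NH₃/rate_HBr = √(M_HBr/M_NH₃) = √(80.91/17.03) = 2.180.
With d_NH₃ + d_HBr = 247 cm, d_HBr = 247/(1 + 2.180) = 77.68 cm.
d_NH₃ = 247 − 77.68 = 169.3 cm.

169.3 cm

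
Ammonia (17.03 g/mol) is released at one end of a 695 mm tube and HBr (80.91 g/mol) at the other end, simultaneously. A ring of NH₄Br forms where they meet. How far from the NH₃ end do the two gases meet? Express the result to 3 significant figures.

476 mm

Distances travelled in equal time are proportional to diffusion rates, so d_NH₃/d_HBr = √(M_HBr/M_NH₃) = √(80.91/17.03) = 2.180.
With d_NH₃ + d_HBr = 695 mm, d_HBr = 695/(1 + 2.180) = 218.6 mm.
d_NH₃ = 695 − 218.6 = 476 mm.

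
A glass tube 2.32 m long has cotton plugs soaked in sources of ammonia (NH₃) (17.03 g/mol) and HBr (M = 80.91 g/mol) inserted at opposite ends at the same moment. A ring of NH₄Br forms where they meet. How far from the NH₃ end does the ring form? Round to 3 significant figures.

Distances travelled in equal time are proportional to diffusion rates, so d_NH₃/d_HBr = √(M_HBr/M_NH₃) = √(80.91/17.03) = 2.180.
With d_NH₃ + d_HBr = 2.32 m, d_HBr = 2.32/(1 + 2.180) = 0.7296 m.
d_NH₃ = 2.32 − 0.7296 = 1.59 m.

1.59 m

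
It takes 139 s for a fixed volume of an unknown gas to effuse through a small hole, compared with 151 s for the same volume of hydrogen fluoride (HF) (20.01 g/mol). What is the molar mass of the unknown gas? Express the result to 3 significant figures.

17.0 g/mol

By Graham's law, t_X/t_HF = √(M_X/M_HF).
139/151 = 0.9205 = √(M_X/20.01)
M_X = 20.01 × 0.9205² = 20.01 × 0.8474 = 17.0 g/mol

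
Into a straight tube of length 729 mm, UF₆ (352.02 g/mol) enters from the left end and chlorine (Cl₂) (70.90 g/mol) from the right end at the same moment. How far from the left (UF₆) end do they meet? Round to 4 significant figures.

225.8 mm

Distances travelled in equal time are proportional to diffusion rates, so d_UF₆/d_Cl₂ = √(M_Cl₂/M_UF₆) = √(70.90/352.02) = 0.4488.
With d_UF₆ + d_Cl₂ = 729 mm, d_Cl₂ = 729/(1 + 0.4488) = 503.2 mm.
d_UF₆ = 729 − 503.2 = 225.8 mm.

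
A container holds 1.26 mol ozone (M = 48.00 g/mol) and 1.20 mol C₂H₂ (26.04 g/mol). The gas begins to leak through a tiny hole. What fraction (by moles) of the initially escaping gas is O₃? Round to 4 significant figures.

0.4361

Effusion rate of each component ∝ n_i/√M_i (partial pressure × 1/√M).
So x_O₃ in the escaping gas = (n_O₃/√M_O₃) / Σ(n_i/√M_i)
= (1.26/√48.00) / (1.26/√48.00 + 1.20/√26.04) = 0.1819/(0.1819 + 0.2352) = 0.4361.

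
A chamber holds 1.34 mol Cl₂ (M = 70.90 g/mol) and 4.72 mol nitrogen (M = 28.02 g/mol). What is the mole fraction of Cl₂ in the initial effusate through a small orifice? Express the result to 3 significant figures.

0.151

Effusion rate of each component ∝ n_i/√M_i (partial pressure × 1/√M).
So x_Cl₂ in the escaping gas = (n_Cl₂/√M_Cl₂) / Σ(n_i/√M_i)
= (1.34/√70.90) / (1.34/√70.90 + 4.72/√28.02) = 0.1591/(0.1591 + 0.8917) = 0.151.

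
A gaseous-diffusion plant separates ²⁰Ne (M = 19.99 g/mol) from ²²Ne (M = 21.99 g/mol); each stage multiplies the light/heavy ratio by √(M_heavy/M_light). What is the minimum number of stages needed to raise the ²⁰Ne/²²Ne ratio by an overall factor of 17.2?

With α = √(21.99/19.99) per stage, ln α = ½ ln(1.10005) = 0.04768.
Need α^N ≥ 17.2 ⇒ N ≥ ln(17.2) / ln α = 2.845 / 0.04768 = 59.67.
Minimum whole number of stages: N = 60.

60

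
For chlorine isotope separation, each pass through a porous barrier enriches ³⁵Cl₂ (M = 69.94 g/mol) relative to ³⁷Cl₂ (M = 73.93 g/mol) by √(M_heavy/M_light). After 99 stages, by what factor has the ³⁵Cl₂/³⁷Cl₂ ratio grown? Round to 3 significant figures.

The single-stage factor is √(M_heavy/M_light), so 99 stages give [√(73.93/69.94)]^99 = (73.93/69.94)^(99/2).
= 1.05705^(99/2) = 15.6.

15.6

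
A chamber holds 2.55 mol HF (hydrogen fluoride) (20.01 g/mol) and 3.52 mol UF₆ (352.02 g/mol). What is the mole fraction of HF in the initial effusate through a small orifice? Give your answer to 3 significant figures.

The effusion rate of species i is ∝ p_i/√M_i ∝ n_i/√M_i.
x_HF(eff) = (n_HF/√M_HF) / (n_HF/√M_HF + n_UF₆/√M_UF₆)
= (2.55/√20.01) / (2.55/√20.01 + 3.52/√352.02) = 0.5701/(0.5701 + 0.1876) = 0.752.

0.752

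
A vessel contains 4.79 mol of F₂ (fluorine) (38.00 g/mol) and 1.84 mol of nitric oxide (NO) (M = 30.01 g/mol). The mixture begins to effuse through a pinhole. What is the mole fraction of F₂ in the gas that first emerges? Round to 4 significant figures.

Each component's effusion rate ∝ (its partial pressure)·(1/√M) ∝ n_i/√M_i.
So x_F₂ in the escaping gas = (n_F₂/√M_F₂) / Σ(n_i/√M_i)
= (4.79/√38.00) / (4.79/√38.00 + 1.84/√30.01) = 0.7770/(0.7770 + 0.3359) = 0.6982.

0.6982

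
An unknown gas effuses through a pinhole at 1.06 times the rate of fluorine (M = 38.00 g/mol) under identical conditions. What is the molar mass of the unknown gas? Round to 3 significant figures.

33.8 g/mol

From Graham's law, rate_X/rate_F₂ = √(M_F₂/M_X).
1.06 = √(38.00/M_X)
M_X = 38.00 / 1.06² = 38.00 / 1.124 = 33.8 g/mol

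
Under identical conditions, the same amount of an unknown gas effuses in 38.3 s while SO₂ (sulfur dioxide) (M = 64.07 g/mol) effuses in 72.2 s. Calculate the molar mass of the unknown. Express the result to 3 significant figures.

Graham's law gives t_X/t_SO₂ = √(M_X/M_SO₂).
38.3/72.2 = 0.5305 = √(M_X/64.07)
M_X = 64.07 × 0.5305² = 64.07 × 0.2814 = 18.0 g/mol

18.0 g/mol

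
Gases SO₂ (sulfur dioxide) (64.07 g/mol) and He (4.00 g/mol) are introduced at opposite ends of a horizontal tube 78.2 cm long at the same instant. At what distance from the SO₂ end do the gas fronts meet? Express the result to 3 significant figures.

15.6 cm

In equal time, each gas travels a distance ∝ its rate ∝ 1/√M, so d_SO₂/d_He = √(M_He/M_SO₂) = √(4.00/64.07) = 0.2499.
With d_SO₂ + d_He = 78.2 cm, d_He = 78.2/(1 + 0.2499) = 62.57 cm.
d_SO₂ = 78.2 − 62.57 = 15.6 cm.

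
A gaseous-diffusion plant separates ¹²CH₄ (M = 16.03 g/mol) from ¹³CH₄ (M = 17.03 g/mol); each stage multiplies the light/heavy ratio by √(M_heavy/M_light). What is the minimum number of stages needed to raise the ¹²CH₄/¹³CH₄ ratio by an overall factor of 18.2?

96

Single-stage factor α = √(17.03/16.03), so ln α = ½ ln(1.06238) = 0.03026.
Need α^N ≥ 18.2 ⇒ N ≥ ln(18.2) / ln α = 2.901 / 0.03026 = 95.89.
Rounding up, N = 96 stages.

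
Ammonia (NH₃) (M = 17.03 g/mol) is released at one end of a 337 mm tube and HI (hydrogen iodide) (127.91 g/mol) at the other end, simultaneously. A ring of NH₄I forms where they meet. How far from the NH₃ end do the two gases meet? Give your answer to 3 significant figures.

The fronts meet when d_NH₃ + d_HI = L with d_NH₃/d_HI = √(M_HI/M_NH₃) (Graham's law). Here √(M_HI/M_NH₃) = √(127.91/17.03) = 2.741.
With d_NH₃ + d_HI = 337 mm, d_HI = 337/(1 + 2.741) = 90.09 mm.
d_NH₃ = 337 − 90.09 = 247 mm.

247 mm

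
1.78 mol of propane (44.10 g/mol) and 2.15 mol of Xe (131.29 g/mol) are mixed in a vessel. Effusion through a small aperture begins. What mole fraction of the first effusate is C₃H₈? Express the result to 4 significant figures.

0.5882

Effusion rate of each component ∝ n_i/√M_i (partial pressure × 1/√M).
Mole fraction of C₃H₈ in the effusate = (n_C₃H₈/√M_C₃H₈) / (n_C₃H₈/√M_C₃H₈ + n_Xe/√M_Xe)
= (1.78/√44.10) / (1.78/√44.10 + 2.15/√131.29) = 0.2680/(0.2680 + 0.1876) = 0.5882.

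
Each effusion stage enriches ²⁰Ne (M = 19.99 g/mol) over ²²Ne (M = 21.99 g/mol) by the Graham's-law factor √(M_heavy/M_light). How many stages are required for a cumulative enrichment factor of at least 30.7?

With α = √(21.99/19.99) per stage, ln α = ½ ln(1.10005) = 0.04768.
Need α^N ≥ 30.7 ⇒ N ≥ ln(30.7) / ln α = 3.424 / 0.04768 = 71.82.
Rounding up, N = 72 stages.

72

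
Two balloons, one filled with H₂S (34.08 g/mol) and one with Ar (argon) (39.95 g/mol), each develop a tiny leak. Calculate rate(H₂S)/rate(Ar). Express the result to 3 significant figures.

1.08

Since effusion rate ∝ 1/√M, rate_H₂S/rate_Ar = √(M_Ar/M_H₂S) = √(39.95/34.08) = √1.172 = 1.08.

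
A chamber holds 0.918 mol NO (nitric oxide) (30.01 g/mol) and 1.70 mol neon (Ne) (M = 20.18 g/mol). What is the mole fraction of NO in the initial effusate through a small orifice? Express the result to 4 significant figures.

0.3069

Rate_i ∝ x_i/√M_i (Graham's law weighted by mole fraction), so the effusate composition follows n_i/√M_i.
x_NO(eff) = (n_NO/√M_NO) / (n_NO/√M_NO + n_Ne/√M_Ne)
= (0.918/√30.01) / (0.918/√30.01 + 1.70/√20.18) = 0.1676/(0.1676 + 0.3784) = 0.3069.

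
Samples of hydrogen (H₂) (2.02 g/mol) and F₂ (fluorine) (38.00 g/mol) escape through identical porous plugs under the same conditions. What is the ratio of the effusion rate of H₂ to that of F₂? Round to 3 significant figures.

Since effusion rate ∝ 1/√M, rate_H₂/rate_F₂ = √(M_F₂/M_H₂) = √(38.00/2.02) = √18.81 = 4.34.

4.34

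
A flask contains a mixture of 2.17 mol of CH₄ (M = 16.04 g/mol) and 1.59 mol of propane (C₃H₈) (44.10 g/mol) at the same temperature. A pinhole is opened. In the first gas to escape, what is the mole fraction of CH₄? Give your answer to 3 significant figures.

Each component's effusion rate ∝ (its partial pressure)·(1/√M) ∝ n_i/√M_i.
Mole fraction of CH₄ in the effusate = (n_CH₄/√M_CH₄) / (n_CH₄/√M_CH₄ + n_C₃H₈/√M_C₃H₈)
= (2.17/√16.04) / (2.17/√16.04 + 1.59/√44.10) = 0.5418/(0.5418 + 0.2394) = 0.694.

0.694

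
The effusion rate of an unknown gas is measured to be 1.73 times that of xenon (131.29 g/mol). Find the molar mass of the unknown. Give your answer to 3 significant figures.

43.9 g/mol

By Graham's law, rate_X/rate_Xe = √(M_Xe/M_X).
1.73 = √(131.29/M_X)
M_X = 131.29 / 1.73² = 131.29 / 2.993 = 43.9 g/mol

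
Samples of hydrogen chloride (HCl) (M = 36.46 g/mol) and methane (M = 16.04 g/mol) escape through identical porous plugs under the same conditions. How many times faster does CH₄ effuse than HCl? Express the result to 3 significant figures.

Using Graham's law: rate_CH₄/rate_HCl = √(M_HCl/M_CH₄) = √(36.46/16.04) = √2.273 = 1.51.

1.51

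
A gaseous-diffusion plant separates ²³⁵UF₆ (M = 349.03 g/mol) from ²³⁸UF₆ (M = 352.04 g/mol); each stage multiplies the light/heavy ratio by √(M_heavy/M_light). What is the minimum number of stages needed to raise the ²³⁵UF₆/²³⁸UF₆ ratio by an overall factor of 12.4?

587

Per stage α = (352.04/349.03)^(1/2) = 1.00862^0.5, giving ln α = 0.004293.
Need α^N ≥ 12.4 ⇒ N ≥ ln(12.4) / ln α = 2.518 / 0.004293 = 586.40.
Rounding up, N = 587 stages.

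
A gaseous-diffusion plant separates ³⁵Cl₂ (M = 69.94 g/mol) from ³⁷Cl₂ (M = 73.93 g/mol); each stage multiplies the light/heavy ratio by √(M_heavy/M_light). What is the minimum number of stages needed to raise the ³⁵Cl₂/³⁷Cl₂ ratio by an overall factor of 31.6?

125

Per stage α = (73.93/69.94)^(1/2) = 1.05705^0.5, giving ln α = 0.02774.
Need α^N ≥ 31.6 ⇒ N ≥ ln(31.6) / ln α = 3.453 / 0.02774 = 124.48.
So at least 125 stages are needed.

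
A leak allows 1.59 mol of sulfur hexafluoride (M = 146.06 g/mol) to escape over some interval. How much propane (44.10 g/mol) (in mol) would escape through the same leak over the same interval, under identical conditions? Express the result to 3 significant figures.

Graham's law gives rate_C₃H₈/rate_SF₆ = √(M_SF₆/M_C₃H₈) = √(146.06/44.10) = √3.312 = 1.820.
So the amount for C₃H₈ is 1.59 × 1.820 = 2.89 mol.

2.89 mol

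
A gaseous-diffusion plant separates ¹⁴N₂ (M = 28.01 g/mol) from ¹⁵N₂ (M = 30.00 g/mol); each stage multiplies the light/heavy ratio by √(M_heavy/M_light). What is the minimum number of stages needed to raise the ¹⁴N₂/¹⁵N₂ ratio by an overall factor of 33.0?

102

Single-stage factor α = √(30.00/28.01), so ln α = ½ ln(1.07105) = 0.03432.
Need α^N ≥ 33.0 ⇒ N ≥ ln(33.0) / ln α = 3.497 / 0.03432 = 101.89.
Minimum whole number of stages: N = 102.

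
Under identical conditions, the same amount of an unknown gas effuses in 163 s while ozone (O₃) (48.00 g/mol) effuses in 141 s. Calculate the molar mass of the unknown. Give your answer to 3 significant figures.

From Graham's law, t_X/t_O₃ = √(M_X/M_O₃).
163/141 = 1.156 = √(M_X/48.00)
M_X = 48.00 × 1.156² = 48.00 × 1.336 = 64.1 g/mol

64.1 g/mol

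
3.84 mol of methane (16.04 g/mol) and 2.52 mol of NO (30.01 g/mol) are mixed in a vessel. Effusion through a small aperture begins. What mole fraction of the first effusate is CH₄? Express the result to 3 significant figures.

Rate_i ∝ x_i/√M_i (Graham's law weighted by mole fraction), so the effusate composition follows n_i/√M_i.
Mole fraction of CH₄ in the effusate = (n_CH₄/√M_CH₄) / (n_CH₄/√M_CH₄ + n_NO/√M_NO)
= (3.84/√16.04) / (3.84/√16.04 + 2.52/√30.01) = 0.9588/(0.9588 + 0.4600) = 0.676.

0.676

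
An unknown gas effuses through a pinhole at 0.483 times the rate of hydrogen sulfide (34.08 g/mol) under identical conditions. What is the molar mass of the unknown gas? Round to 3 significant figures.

From Graham's law, rate_X/rate_H₂S = √(M_H₂S/M_X).
0.483 = √(34.08/M_X)
M_X = 34.08 / 0.483² = 34.08 / 0.2333 = 146 g/mol

146 g/mol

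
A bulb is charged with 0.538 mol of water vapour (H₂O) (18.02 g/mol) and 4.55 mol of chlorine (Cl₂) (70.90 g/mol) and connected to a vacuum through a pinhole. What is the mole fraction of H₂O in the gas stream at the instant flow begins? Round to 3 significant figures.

0.190

Effusion rate of each component ∝ n_i/√M_i (partial pressure × 1/√M).
Mole fraction of H₂O in the effusate = (n_H₂O/√M_H₂O) / (n_H₂O/√M_H₂O + n_Cl₂/√M_Cl₂)
= (0.538/√18.02) / (0.538/√18.02 + 4.55/√70.90) = 0.1267/(0.1267 + 0.5404) = 0.190.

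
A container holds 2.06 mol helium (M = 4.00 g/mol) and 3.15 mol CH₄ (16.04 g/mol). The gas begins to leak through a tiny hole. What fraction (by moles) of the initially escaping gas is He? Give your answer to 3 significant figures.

0.567

The effusion rate of species i is ∝ p_i/√M_i ∝ n_i/√M_i.
Mole fraction of He in the effusate = (n_He/√M_He) / (n_He/√M_He + n_CH₄/√M_CH₄)
= (2.06/√4.00) / (2.06/√4.00 + 3.15/√16.04) = 1.030/(1.030 + 0.7865) = 0.567.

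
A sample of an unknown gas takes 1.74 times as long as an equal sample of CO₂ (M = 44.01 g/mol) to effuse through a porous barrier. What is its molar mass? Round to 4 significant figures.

133.2 g/mol

From Graham's law, t_X/t_CO₂ = √(M_X/M_CO₂).
1.74 = √(M_X/44.01)
M_X = 44.01 × 1.74² = 44.01 × 3.028 = 133.2 g/mol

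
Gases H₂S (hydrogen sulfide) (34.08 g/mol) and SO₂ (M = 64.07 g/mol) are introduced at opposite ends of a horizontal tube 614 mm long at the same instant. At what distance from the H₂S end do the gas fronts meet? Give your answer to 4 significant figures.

Graham's law gives d_H₂S/d_SO₂ = rate_H₂S/rate_SO₂ = √(M_SO₂/M_H₂S) = √(64.07/34.08) = 1.371.
With d_H₂S + d_SO₂ = 614 mm, d_SO₂ = 614/(1 + 1.371) = 258.9 mm.
d_H₂S = 614 − 258.9 = 355.1 mm.

355.1 mm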